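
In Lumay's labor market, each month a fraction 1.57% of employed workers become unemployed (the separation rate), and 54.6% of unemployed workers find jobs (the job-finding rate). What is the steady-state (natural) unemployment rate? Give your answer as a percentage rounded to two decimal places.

Steady-state unemployment rate ≈ 2.80%.

At steady state the flows balance: s·E = f·U, so U/(E+U) = s/(s+f).
u* = 1.57 / (1.57 + 54.6) = 1.57 / 56.17 = 2.80%.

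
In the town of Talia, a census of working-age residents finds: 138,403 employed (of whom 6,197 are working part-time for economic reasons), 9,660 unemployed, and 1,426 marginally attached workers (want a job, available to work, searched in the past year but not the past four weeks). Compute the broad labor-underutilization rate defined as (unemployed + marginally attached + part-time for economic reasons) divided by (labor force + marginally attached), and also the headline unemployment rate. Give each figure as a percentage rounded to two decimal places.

Broad underutilization rate ≈ 11.56%; headline unemployment rate ≈ 6.52%.

Labor force = 138,403 + 9,660 = 148,063.
Numerator = 9,660 + 1,426 + 6,197 = 17,283.
Denominator = 148,063 + 1,426 = 149,489.
Broad rate = 17,283 / 149,489 = 11.56%.
Headline unemployment rate = 9,660 / 148,063 = 6.52%.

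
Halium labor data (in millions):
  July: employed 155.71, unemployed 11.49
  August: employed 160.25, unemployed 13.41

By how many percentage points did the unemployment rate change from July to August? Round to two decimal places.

The unemployment rate changed by +0.85 percentage points.

July: labor force = 155.71 + 11.49 = 167.20; u = 11.49/167.20 = 6.87%.
August: labor force = 160.25 + 13.41 = 173.66; u = 13.41/173.66 = 7.72%.
Change = 7.72% − 6.87% = +0.85 pp.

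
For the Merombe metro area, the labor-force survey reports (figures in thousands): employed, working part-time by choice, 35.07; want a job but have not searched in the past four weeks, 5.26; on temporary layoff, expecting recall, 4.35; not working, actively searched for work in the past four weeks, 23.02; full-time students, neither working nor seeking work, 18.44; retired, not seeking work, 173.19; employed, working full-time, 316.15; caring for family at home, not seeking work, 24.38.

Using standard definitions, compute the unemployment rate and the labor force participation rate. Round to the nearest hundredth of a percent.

Employed = 35.07 + 316.15 = 351.22 thousand.
Unemployed = 4.35 + 23.02 = 27.37 thousand (jobless and actively searching, or on temporary layoff).
Labor force = 351.22 + 27.37 = 378.59 thousand.
Not in labor force = 5.26 + 18.44 + 173.19 + 24.38 = 221.27 thousand (those not working and not actively searching are outside the labor force — including those who want a job but have given up searching).
Civilian working-age population = 378.59 + 221.27 = 599.86 thousand.
Unemployment rate = 27.37 / 378.59 = 7.23%.
Labor force participation rate = 378.59 / 599.86 = 63.11%.

Unemployment rate ≈ 7.23%; labor force participation rate ≈ 63.11%.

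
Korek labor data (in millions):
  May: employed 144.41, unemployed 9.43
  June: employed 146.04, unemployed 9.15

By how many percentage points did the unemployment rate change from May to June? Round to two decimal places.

The unemployment rate changed by −0.23 percentage points.

May: labor force = 144.41 + 9.43 = 153.84; u = 9.43/153.84 = 6.13%.
June: labor force = 146.04 + 9.15 = 155.19; u = 9.15/155.19 = 5.90%.
Change = 5.90% − 6.13% = −0.23 pp.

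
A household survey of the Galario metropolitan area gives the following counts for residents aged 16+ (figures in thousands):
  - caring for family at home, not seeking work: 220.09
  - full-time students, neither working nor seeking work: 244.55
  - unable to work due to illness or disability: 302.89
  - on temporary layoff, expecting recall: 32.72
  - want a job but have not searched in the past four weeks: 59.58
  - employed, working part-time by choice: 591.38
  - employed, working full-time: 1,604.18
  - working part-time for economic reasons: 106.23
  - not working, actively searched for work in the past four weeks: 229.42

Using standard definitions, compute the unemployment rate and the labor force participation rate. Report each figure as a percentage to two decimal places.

Employed = 591.38 + 1,604.18 + 106.23 = 2,301.79 thousand (anyone who worked, including part-time for economic reasons, counts as employed).
Unemployed = 32.72 + 229.42 = 262.14 thousand (jobless and actively searching, or on temporary layoff).
Labor force = 2,301.79 + 262.14 = 2,563.93 thousand.
Not in labor force = 220.09 + 244.55 + 302.89 + 59.58 = 827.11 thousand (those not working and not actively searching are outside the labor force — including those who want a job but have given up searching).
Civilian working-age population = 2,563.93 + 827.11 = 3,391.04 thousand.
Unemployment rate = 262.14 / 2,563.93 = 10.22%.
Labor force participation rate = 2,563.93 / 3,391.04 = 75.61%.

Unemployment rate ≈ 10.22%; labor force participation rate ≈ 75.61%.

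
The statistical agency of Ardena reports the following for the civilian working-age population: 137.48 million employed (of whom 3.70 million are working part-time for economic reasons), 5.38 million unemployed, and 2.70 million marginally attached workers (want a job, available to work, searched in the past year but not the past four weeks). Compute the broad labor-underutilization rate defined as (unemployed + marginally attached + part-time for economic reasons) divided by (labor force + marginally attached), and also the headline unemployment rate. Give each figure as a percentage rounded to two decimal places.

Labor force = 137.48 + 5.38 = 142.86 million.
Numerator = 5.38 + 2.70 + 3.70 = 11.78 million.
Denominator = 142.86 + 2.70 = 145.56 million.
Broad rate = 11.78 / 145.56 = 8.09%.
Headline unemployment rate = 5.38 / 142.86 = 3.77%.

Broad underutilization rate ≈ 8.09%; headline unemployment rate ≈ 3.77%.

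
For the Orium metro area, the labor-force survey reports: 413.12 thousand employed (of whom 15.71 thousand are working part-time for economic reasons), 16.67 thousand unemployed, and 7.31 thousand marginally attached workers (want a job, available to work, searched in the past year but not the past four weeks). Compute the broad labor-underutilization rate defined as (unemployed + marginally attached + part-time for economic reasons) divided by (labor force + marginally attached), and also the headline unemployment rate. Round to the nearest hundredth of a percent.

Labor force = 413.12 + 16.67 = 429.79 thousand.
Numerator = 16.67 + 7.31 + 15.71 = 39.69 thousand.
Denominator = 429.79 + 7.31 = 437.10 thousand.
Broad rate = 39.69 / 437.10 = 9.08%.
Headline unemployment rate = 16.67 / 429.79 = 3.88%.

Broad underutilization rate ≈ 9.08%; headline unemployment rate ≈ 3.88%.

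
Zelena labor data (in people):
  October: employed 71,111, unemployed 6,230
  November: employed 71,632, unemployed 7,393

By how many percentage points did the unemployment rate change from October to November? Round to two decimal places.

October: labor force = 71,111 + 6,230 = 77,341; u = 6,230/77,341 = 8.06%.
November: labor force = 71,632 + 7,393 = 79,025; u = 7,393/79,025 = 9.36%.
Change = 9.36% − 8.06% = +1.30 pp.

The unemployment rate changed by +1.30 percentage points.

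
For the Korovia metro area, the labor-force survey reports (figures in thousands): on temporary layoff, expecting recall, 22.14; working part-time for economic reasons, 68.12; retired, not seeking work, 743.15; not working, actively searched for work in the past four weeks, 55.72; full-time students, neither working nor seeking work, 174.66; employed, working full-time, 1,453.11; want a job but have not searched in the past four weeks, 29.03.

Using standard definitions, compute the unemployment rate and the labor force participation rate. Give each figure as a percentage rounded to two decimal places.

Employed = 68.12 + 1,453.11 = 1,521.23 thousand (anyone who worked, including part-time for economic reasons, counts as employed).
Unemployed = 22.14 + 55.72 = 77.86 thousand (jobless and actively searching, or on temporary layoff).
Labor force = 1,521.23 + 77.86 = 1,599.09 thousand.
Not in labor force = 743.15 + 174.66 + 29.03 = 946.84 thousand (those not working and not actively searching are outside the labor force — including those who want a job but have given up searching).
Civilian working-age population = 1,599.09 + 946.84 = 2,545.93 thousand.
Unemployment rate = 77.86 / 1,599.09 = 4.87%.
Labor force participation rate = 1,599.09 / 2,545.93 = 62.81%.

Unemployment rate ≈ 4.87%; labor force participation rate ≈ 62.81%.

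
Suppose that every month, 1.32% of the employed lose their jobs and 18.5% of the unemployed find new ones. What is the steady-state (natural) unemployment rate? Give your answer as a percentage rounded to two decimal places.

Steady-state unemployment rate ≈ 6.66%.

At steady state the flows balance: s·E = f·U, so U/(E+U) = s/(s+f).
u* = 1.32 / (1.32 + 18.5) = 1.32 / 19.82 = 6.66%.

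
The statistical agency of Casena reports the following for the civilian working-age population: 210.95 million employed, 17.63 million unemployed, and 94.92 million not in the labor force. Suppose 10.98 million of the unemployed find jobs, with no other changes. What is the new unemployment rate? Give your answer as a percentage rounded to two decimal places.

Initially, labor force = 210.95 + 17.63 = 228.58 million, so u = 17.63/228.58 = 7.71%.
After the change, unemployed falls and employed rises by 10.98; labor force unchanged → E = 221.93, U = 6.65, labor force = 228.58 million.
New unemployment rate = 6.65 / 228.58 = 2.91%.

New unemployment rate ≈ 2.91%.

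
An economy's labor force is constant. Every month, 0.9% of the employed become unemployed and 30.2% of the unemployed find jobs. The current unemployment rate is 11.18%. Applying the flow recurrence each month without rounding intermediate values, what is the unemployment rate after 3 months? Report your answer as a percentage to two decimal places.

Unemployment rate after three months ≈ 5.60%.

With a fixed labor force, u_{t+1} = u_t + s·(1−u_t) − f·u_t = u_t·(1−s−f) + s.
Here 1−s−f = 0.689 and s = 0.009.
u_1 = 0.111800 × 0.689 + 0.009 = 0.086030.
u_2 = 0.086030 × 0.689 + 0.009 = 0.068275.
u_3 = 0.068275 × 0.689 + 0.009 = 0.056041.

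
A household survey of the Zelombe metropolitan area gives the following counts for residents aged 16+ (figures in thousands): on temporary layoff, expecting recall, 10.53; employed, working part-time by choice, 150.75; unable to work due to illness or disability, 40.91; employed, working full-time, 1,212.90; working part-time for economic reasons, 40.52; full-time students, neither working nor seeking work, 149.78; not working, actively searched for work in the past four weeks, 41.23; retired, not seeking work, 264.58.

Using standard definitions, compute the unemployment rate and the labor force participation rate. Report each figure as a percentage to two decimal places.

Employed = 150.75 + 1,212.90 + 40.52 = 1,404.17 thousand (anyone who worked, including part-time for economic reasons, counts as employed).
Unemployed = 10.53 + 41.23 = 51.76 thousand (jobless and actively searching, or on temporary layoff).
Labor force = 1,404.17 + 51.76 = 1,455.93 thousand.
Not in labor force = 40.91 + 149.78 + 264.58 = 455.27 thousand (those not working and not actively searching are outside the labor force).
Civilian working-age population = 1,455.93 + 455.27 = 1,911.20 thousand.
Unemployment rate = 51.76 / 1,455.93 = 3.56%.
Labor force participation rate = 1,455.93 / 1,911.20 = 76.18%.

Unemployment rate ≈ 3.56%; labor force participation rate ≈ 76.18%.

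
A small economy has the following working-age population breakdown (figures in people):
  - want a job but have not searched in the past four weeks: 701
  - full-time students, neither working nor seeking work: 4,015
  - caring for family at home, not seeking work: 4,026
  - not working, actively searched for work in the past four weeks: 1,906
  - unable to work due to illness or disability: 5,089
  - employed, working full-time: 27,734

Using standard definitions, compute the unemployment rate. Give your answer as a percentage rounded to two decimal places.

Unemployment rate ≈ 6.43%.

Employed = 27,734.
Unemployed = 1,906.
Labor force = 27,734 + 1,906 = 29,640.
Unemployment rate = 1,906 / 29,640 = 6.43%.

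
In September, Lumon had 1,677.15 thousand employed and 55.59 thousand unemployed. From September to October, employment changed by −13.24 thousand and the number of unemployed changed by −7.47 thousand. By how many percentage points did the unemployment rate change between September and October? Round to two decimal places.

September: labor force = 1,677.15 + 55.59 = 1,732.74; u = 55.59/1,732.74 = 3.21%.
October: labor force = 1,663.91 + 48.12 = 1,712.03; u = 48.12/1,712.03 = 2.81%.
Change = 2.81% − 3.21% = −0.40 pp.

The unemployment rate changed by −0.40 percentage points.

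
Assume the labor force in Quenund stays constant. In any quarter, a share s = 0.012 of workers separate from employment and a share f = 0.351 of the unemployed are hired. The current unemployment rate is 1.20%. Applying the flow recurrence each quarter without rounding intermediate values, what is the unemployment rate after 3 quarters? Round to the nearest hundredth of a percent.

With a fixed labor force, u_{t+1} = u_t + s·(1−u_t) − f·u_t = u_t·(1−s−f) + s.
Here 1−s−f = 0.637 and s = 0.012.
u_1 = 0.012000 × 0.637 + 0.012 = 0.019644.
u_2 = 0.019644 × 0.637 + 0.012 = 0.024513.
u_3 = 0.024513 × 0.637 + 0.012 = 0.027615.

Unemployment rate after three quarters ≈ 2.76%.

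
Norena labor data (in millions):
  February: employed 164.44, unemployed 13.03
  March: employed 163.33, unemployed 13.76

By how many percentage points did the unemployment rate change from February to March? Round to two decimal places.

The unemployment rate changed by +0.43 percentage points.

February: labor force = 164.44 + 13.03 = 177.47; u = 13.03/177.47 = 7.34%.
March: labor force = 163.33 + 13.76 = 177.09; u = 13.76/177.09 = 7.77%.
Change = 7.77% − 7.34% = +0.43 pp.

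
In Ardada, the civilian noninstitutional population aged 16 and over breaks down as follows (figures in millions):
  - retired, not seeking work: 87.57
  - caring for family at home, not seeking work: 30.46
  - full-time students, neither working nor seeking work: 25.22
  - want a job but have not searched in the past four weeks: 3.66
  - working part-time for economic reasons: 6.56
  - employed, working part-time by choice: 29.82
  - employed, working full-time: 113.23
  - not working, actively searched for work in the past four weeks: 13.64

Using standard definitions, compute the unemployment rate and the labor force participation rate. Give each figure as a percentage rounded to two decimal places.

Employed = 6.56 + 29.82 + 113.23 = 149.61 million (anyone who worked, including part-time for economic reasons, counts as employed).
Unemployed = 13.64 million.
Labor force = 149.61 + 13.64 = 163.25 million.
Not in labor force = 87.57 + 30.46 + 25.22 + 3.66 = 146.91 million (those not working and not actively searching are outside the labor force — including those who want a job but have given up searching).
Civilian working-age population = 163.25 + 146.91 = 310.16 million.
Unemployment rate = 13.64 / 163.25 = 8.36%.
Labor force participation rate = 163.25 / 310.16 = 52.63%.

Unemployment rate ≈ 8.36%; labor force participation rate ≈ 52.63%.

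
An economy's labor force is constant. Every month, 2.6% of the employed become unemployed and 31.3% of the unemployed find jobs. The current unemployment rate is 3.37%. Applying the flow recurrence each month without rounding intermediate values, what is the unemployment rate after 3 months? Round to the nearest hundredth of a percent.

Unemployment rate after three months ≈ 6.43%.

With a fixed labor force, u_{t+1} = u_t + s·(1−u_t) − f·u_t = u_t·(1−s−f) + s.
Here 1−s−f = 0.661 and s = 0.026.
u_1 = 0.033700 × 0.661 + 0.026 = 0.048276.
u_2 = 0.048276 × 0.661 + 0.026 = 0.057910.
u_3 = 0.057910 × 0.661 + 0.026 = 0.064279.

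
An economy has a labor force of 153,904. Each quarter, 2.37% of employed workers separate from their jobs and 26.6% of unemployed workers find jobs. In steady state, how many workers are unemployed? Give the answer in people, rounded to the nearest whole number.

About 12,591 are unemployed in steady state.

Steady-state unemployment rate u* = s/(s+f) = 2.37/(2.37+26.6) = 0.081809.
Unemployed = u* × labor force = 0.081809 × 153,904 ≈ 12,591.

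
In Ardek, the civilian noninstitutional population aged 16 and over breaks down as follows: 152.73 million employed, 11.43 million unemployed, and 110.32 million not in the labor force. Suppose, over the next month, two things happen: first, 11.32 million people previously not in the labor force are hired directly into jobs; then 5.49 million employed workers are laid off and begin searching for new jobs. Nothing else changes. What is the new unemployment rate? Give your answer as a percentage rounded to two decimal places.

New unemployment rate ≈ 9.64%.

Initially, labor force = 152.73 + 11.43 = 164.16 million, so u = 11.43/164.16 = 6.96%.
After the first change, employed and labor force both rise by 11.32; unemployed unchanged → E = 164.05, U = 11.43, labor force = 175.48 million.
After the second change, employed falls and unemployed rises by 5.49; labor force unchanged → E = 158.56, U = 16.92, labor force = 175.48 million.
New unemployment rate = 16.92 / 175.48 = 9.64%.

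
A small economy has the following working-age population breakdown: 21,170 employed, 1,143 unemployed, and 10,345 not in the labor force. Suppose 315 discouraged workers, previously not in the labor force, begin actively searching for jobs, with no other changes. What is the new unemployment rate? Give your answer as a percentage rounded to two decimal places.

New unemployment rate ≈ 6.44%.

Initially, labor force = 21,170 + 1,143 = 22,313, so u = 1,143/22,313 = 5.12%.
After the change, unemployed and labor force both rise by 315 → E = 21,170, U = 1,458, labor force = 22,628.
New unemployment rate = 1,458 / 22,628 = 6.44%.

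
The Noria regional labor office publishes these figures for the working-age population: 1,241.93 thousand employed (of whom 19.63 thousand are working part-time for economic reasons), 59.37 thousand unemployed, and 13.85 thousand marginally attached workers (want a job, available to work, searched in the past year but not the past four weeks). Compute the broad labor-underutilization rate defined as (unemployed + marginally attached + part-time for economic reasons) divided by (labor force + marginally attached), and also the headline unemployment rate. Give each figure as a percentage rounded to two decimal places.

Broad underutilization rate ≈ 7.06%; headline unemployment rate ≈ 4.56%.

Labor force = 1,241.93 + 59.37 = 1,301.30 thousand.
Numerator = 59.37 + 13.85 + 19.63 = 92.85 thousand.
Denominator = 1,301.30 + 13.85 = 1,315.15 thousand.
Broad rate = 92.85 / 1,315.15 = 7.06%.
Headline unemployment rate = 59.37 / 1,301.30 = 4.56%.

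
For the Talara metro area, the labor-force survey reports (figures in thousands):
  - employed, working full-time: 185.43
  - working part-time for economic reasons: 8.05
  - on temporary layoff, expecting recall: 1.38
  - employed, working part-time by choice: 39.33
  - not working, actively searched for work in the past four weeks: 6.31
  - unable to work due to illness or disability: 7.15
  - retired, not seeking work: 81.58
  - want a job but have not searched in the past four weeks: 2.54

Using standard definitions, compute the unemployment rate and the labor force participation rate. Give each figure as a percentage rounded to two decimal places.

Employed = 185.43 + 8.05 + 39.33 = 232.81 thousand (anyone who worked, including part-time for economic reasons, counts as employed).
Unemployed = 1.38 + 6.31 = 7.69 thousand (jobless and actively searching, or on temporary layoff).
Labor force = 232.81 + 7.69 = 240.50 thousand.
Not in labor force = 7.15 + 81.58 + 2.54 = 91.27 thousand (those not working and not actively searching are outside the labor force — including those who want a job but have given up searching).
Civilian working-age population = 240.50 + 91.27 = 331.77 thousand.
Unemployment rate = 7.69 / 240.50 = 3.20%.
Labor force participation rate = 240.50 / 331.77 = 72.49%.

Unemployment rate ≈ 3.20%; labor force participation rate ≈ 72.49%.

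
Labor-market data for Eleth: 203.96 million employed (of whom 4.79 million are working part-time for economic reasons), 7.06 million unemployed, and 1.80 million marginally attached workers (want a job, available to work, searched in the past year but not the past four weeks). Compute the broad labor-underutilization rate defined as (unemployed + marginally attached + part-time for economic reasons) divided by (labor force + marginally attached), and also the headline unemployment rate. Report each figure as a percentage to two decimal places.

Labor force = 203.96 + 7.06 = 211.02 million.
Numerator = 7.06 + 1.80 + 4.79 = 13.65 million.
Denominator = 211.02 + 1.80 = 212.82 million.
Broad rate = 13.65 / 212.82 = 6.41%.
Headline unemployment rate = 7.06 / 211.02 = 3.35%.

Broad underutilization rate ≈ 6.41%; headline unemployment rate ≈ 3.35%.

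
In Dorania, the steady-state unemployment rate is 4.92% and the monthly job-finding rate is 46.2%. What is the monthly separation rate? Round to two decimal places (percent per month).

Separation rate ≈ 2.39% per month.

From u* = s/(s+f): s = u·f/(1−u).
s = 0.0492 × 46.2 / (1 − 0.0492) = 2.2730 / 0.9508 ≈ 2.39% per month.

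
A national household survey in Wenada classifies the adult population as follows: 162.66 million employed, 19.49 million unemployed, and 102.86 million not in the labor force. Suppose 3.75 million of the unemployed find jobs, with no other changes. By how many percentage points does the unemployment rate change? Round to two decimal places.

The unemployment rate changes by −2.06 percentage points.

Initially, labor force = 162.66 + 19.49 = 182.15 million, so u = 19.49/182.15 = 10.70%.
After the change, unemployed falls and employed rises by 3.75; labor force unchanged → E = 166.41, U = 15.74, labor force = 182.15 million.
New unemployment rate = 15.74 / 182.15 = 8.64%.
Change = 8.64% − 10.70% = −2.06 percentage points.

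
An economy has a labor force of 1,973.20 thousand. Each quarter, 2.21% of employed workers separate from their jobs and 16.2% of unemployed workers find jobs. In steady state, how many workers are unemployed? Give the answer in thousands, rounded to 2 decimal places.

About 236.87 thousand are unemployed in steady state.

Steady-state unemployment rate u* = s/(s+f) = 2.21/(2.21+16.2) = 0.120043.
Unemployed = u* × labor force = 0.120043 × 1,973.20 ≈ 236.87 thousand.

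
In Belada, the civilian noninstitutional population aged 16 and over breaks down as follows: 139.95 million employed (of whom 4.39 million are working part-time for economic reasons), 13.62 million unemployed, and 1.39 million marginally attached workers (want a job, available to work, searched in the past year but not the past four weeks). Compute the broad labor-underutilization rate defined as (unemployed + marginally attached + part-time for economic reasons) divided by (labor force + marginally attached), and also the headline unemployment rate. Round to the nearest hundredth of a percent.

Broad underutilization rate ≈ 12.52%; headline unemployment rate ≈ 8.87%.

Labor force = 139.95 + 13.62 = 153.57 million.
Numerator = 13.62 + 1.39 + 4.39 = 19.40 million.
Denominator = 153.57 + 1.39 = 154.96 million.
Broad rate = 19.40 / 154.96 = 12.52%.
Headline unemployment rate = 13.62 / 153.57 = 8.87%.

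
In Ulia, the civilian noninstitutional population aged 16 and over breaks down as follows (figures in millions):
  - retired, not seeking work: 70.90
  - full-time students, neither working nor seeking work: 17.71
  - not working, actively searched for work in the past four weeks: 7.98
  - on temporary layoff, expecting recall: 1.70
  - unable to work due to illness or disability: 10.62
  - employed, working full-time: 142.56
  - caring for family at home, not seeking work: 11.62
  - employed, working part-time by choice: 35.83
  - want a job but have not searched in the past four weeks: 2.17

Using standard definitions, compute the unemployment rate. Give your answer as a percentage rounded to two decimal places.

Unemployment rate ≈ 5.15%.

Employed = 142.56 + 35.83 = 178.39 million.
Unemployed = 7.98 + 1.70 = 9.68 million (jobless and actively searching, or on temporary layoff).
Labor force = 178.39 + 9.68 = 188.07 million.
Unemployment rate = 9.68 / 188.07 = 5.15%.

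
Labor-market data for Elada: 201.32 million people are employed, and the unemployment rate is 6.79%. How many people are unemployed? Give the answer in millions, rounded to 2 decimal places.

Let U be the number unemployed. The labor force is E + U, and U/(E+U) = 0.0679.
So U = 0.0679 × 201.32 / (1 − 0.0679) = 13.6696 / 0.9321 ≈ 14.67 million.

About 14.67 million are unemployed.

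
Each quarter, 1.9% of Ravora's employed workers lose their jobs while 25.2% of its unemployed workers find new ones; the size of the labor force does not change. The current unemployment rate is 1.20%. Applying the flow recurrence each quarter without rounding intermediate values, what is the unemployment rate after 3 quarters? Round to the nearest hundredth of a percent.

Unemployment rate after three quarters ≈ 4.76%.

With a fixed labor force, u_{t+1} = u_t + s·(1−u_t) − f·u_t = u_t·(1−s−f) + s.
Here 1−s−f = 0.729 and s = 0.019.
u_1 = 0.012000 × 0.729 + 0.019 = 0.027748.
u_2 = 0.027748 × 0.729 + 0.019 = 0.039228.
u_3 = 0.039228 × 0.729 + 0.019 = 0.047597.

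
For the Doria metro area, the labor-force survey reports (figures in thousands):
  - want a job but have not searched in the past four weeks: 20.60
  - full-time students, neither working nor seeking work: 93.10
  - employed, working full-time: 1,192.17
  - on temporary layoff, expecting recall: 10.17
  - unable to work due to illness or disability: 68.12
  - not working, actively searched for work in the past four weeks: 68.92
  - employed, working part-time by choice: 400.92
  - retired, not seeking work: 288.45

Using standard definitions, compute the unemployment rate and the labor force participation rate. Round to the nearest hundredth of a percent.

Employed = 1,192.17 + 400.92 = 1,593.09 thousand.
Unemployed = 10.17 + 68.92 = 79.09 thousand (jobless and actively searching, or on temporary layoff).
Labor force = 1,593.09 + 79.09 = 1,672.18 thousand.
Not in labor force = 20.60 + 93.10 + 68.12 + 288.45 = 470.27 thousand (those not working and not actively searching are outside the labor force — including those who want a job but have given up searching).
Civilian working-age population = 1,672.18 + 470.27 = 2,142.45 thousand.
Unemployment rate = 79.09 / 1,672.18 = 4.73%.
Labor force participation rate = 1,672.18 / 2,142.45 = 78.05%.

Unemployment rate ≈ 4.73%; labor force participation rate ≈ 78.05%.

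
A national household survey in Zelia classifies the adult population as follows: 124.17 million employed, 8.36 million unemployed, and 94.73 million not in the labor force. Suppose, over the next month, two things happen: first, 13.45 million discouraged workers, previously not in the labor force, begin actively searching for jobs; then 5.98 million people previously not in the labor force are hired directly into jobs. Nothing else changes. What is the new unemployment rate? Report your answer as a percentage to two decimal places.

New unemployment rate ≈ 14.35%.

Initially, labor force = 124.17 + 8.36 = 132.53 million, so u = 8.36/132.53 = 6.31%.
After the first change, unemployed and labor force both rise by 13.45 → E = 124.17, U = 21.81, labor force = 145.98 million.
After the second change, employed and labor force both rise by 5.98; unemployed unchanged → E = 130.15, U = 21.81, labor force = 151.96 million.
New unemployment rate = 21.81 / 151.96 = 14.35%.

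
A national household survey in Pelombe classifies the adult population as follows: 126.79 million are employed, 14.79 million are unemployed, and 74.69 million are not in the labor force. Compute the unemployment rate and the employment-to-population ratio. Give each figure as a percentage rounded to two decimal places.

Unemployment rate ≈ 10.45%; employment-population ratio ≈ 58.63%.

Labor force = employed + unemployed = 126.79 + 14.79 = 141.58 million.
Working-age population = 141.58 + 74.69 = 216.27 million.
Unemployment rate = 14.79 / 141.58 = 10.45%.
Employment-population ratio = 126.79 / 216.27 = 58.63%.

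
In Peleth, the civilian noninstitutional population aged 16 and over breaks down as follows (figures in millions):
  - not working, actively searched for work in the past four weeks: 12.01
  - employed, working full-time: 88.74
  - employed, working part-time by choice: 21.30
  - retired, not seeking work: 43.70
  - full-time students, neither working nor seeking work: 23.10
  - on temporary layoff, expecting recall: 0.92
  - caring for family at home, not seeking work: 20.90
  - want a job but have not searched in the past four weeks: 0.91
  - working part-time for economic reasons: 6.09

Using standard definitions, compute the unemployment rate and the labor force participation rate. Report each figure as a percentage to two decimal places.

Unemployment rate ≈ 10.02%; labor force participation rate ≈ 59.29%.

Employed = 88.74 + 21.30 + 6.09 = 116.13 million (anyone who worked, including part-time for economic reasons, counts as employed).
Unemployed = 12.01 + 0.92 = 12.93 million (jobless and actively searching, or on temporary layoff).
Labor force = 116.13 + 12.93 = 129.06 million.
Not in labor force = 43.70 + 23.10 + 20.90 + 0.91 = 88.61 million (those not working and not actively searching are outside the labor force — including those who want a job but have given up searching).
Civilian working-age population = 129.06 + 88.61 = 217.67 million.
Unemployment rate = 12.93 / 129.06 = 10.02%.
Labor force participation rate = 129.06 / 217.67 = 59.29%.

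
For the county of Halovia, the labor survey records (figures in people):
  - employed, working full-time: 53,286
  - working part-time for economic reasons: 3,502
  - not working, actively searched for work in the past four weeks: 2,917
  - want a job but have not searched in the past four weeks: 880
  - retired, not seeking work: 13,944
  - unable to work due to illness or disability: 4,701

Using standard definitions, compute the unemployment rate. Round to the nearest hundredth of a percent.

Unemployment rate ≈ 4.89%.

Employed = 53,286 + 3,502 = 56,788 (anyone who worked, including part-time for economic reasons, counts as employed).
Unemployed = 2,917.
Labor force = 56,788 + 2,917 = 59,705.
Unemployment rate = 2,917 / 59,705 = 4.89%.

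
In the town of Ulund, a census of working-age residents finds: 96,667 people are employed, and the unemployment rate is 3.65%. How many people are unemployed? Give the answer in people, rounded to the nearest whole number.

Let U be the number unemployed. The labor force is E + U, and U/(E+U) = 0.0365.
So U = 0.0365 × 96,667 / (1 − 0.0365) = 3528.35 / 0.9635 ≈ 3,662.

About 3,662 are unemployed.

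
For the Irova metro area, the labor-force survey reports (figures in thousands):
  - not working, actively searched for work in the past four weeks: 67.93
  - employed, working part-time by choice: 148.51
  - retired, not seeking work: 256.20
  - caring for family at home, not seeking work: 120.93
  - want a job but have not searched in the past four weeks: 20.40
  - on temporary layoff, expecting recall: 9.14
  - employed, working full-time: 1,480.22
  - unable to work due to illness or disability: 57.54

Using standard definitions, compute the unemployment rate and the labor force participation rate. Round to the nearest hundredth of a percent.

Unemployment rate ≈ 4.52%; labor force participation rate ≈ 78.94%.

Employed = 148.51 + 1,480.22 = 1,628.73 thousand.
Unemployed = 67.93 + 9.14 = 77.07 thousand (jobless and actively searching, or on temporary layoff).
Labor force = 1,628.73 + 77.07 = 1,705.80 thousand.
Not in labor force = 256.20 + 120.93 + 20.40 + 57.54 = 455.07 thousand (those not working and not actively searching are outside the labor force — including those who want a job but have given up searching).
Civilian working-age population = 1,705.80 + 455.07 = 2,160.87 thousand.
Unemployment rate = 77.07 / 1,705.80 = 4.52%.
Labor force participation rate = 1,705.80 / 2,160.87 = 78.94%.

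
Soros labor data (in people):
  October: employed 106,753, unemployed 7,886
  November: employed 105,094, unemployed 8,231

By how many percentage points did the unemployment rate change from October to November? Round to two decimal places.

The unemployment rate changed by +0.38 percentage points.

October: labor force = 106,753 + 7,886 = 114,639; u = 7,886/114,639 = 6.88%.
November: labor force = 105,094 + 8,231 = 113,325; u = 8,231/113,325 = 7.26%.
Change = 7.26% − 6.88% = +0.38 pp.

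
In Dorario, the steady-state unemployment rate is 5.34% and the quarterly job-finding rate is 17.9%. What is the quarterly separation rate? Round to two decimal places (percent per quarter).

From u* = s/(s+f): s = u·f/(1−u).
s = 0.0534 × 17.9 / (1 − 0.0534) = 0.9559 / 0.9466 ≈ 1.01% per quarter.

Separation rate ≈ 1.01% per quarter.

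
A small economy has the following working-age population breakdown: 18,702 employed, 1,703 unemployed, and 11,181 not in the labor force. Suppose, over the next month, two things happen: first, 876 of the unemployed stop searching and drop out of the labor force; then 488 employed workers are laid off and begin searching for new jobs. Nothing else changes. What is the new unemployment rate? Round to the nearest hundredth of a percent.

New unemployment rate ≈ 6.73%.

Initially, labor force = 18,702 + 1,703 = 20,405, so u = 1,703/20,405 = 8.35%.
After the first change, unemployed and labor force both fall by 876 → E = 18,702, U = 827, labor force = 19,529.
After the second change, employed falls and unemployed rises by 488; labor force unchanged → E = 18,214, U = 1,315, labor force = 19,529.
New unemployment rate = 1,315 / 19,529 = 6.73%.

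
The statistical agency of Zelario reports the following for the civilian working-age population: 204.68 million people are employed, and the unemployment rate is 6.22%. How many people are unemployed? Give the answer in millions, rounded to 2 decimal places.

About 13.58 million are unemployed.

Let U be the number unemployed. The labor force is E + U, and U/(E+U) = 0.0622.
So U = 0.0622 × 204.68 / (1 − 0.0622) = 12.7311 / 0.9378 ≈ 13.58 million.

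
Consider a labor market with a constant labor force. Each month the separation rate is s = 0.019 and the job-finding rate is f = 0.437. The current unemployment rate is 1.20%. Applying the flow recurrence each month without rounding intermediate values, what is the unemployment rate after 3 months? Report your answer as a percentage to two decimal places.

Unemployment rate after three months ≈ 3.69%.

With a fixed labor force, u_{t+1} = u_t + s·(1−u_t) − f·u_t = u_t·(1−s−f) + s.
Here 1−s−f = 0.544 and s = 0.019.
u_1 = 0.012000 × 0.544 + 0.019 = 0.025528.
u_2 = 0.025528 × 0.544 + 0.019 = 0.032887.
u_3 = 0.032887 × 0.544 + 0.019 = 0.036891.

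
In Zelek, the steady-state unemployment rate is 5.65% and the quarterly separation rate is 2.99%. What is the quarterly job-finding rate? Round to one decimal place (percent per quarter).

From u* = s/(s+f): f = s·(1−u)/u.
f = 2.99 × (1 − 0.0565) / 0.0565 = 2.8211 / 0.0565 ≈ 49.9% per quarter.

Job-finding rate ≈ 49.9% per quarter.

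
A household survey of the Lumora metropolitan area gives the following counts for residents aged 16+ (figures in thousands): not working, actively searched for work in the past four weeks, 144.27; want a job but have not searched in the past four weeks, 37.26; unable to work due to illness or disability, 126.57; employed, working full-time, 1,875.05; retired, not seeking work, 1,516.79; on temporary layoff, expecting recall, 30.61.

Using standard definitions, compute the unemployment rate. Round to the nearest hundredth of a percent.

Employed = 1,875.05 thousand.
Unemployed = 144.27 + 30.61 = 174.88 thousand (jobless and actively searching, or on temporary layoff).
Labor force = 1,875.05 + 174.88 = 2,049.93 thousand.
Unemployment rate = 174.88 / 2,049.93 = 8.53%.

Unemployment rate ≈ 8.53%.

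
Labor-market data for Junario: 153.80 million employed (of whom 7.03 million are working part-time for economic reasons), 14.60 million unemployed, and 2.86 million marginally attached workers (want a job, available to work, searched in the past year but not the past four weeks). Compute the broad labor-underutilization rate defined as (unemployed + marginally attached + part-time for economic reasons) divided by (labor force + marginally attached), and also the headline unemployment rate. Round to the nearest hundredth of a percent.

Broad underutilization rate ≈ 14.30%; headline unemployment rate ≈ 8.67%.

Labor force = 153.80 + 14.60 = 168.40 million.
Numerator = 14.60 + 2.86 + 7.03 = 24.49 million.
Denominator = 168.40 + 2.86 = 171.26 million.
Broad rate = 24.49 / 171.26 = 14.30%.
Headline unemployment rate = 14.60 / 168.40 = 8.67%.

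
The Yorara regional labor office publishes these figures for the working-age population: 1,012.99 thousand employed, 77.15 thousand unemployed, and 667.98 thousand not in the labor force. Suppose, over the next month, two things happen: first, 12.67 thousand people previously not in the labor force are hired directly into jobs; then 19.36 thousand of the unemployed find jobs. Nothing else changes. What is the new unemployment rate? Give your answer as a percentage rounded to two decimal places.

Initially, labor force = 1,012.99 + 77.15 = 1,090.14 thousand, so u = 77.15/1,090.14 = 7.08%.
After the first change, employed and labor force both rise by 12.67; unemployed unchanged → E = 1,025.66, U = 77.15, labor force = 1,102.81 thousand.
After the second change, unemployed falls and employed rises by 19.36; labor force unchanged → E = 1,045.02, U = 57.79, labor force = 1,102.81 thousand.
New unemployment rate = 57.79 / 1,102.81 = 5.24%.

New unemployment rate ≈ 5.24%.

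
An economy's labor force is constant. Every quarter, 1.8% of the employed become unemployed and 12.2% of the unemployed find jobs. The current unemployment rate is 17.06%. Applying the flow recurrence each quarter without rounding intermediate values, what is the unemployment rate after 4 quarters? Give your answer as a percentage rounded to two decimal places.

Unemployment rate after four quarters ≈ 15.16%.

With a fixed labor force, u_{t+1} = u_t + s·(1−u_t) − f·u_t = u_t·(1−s−f) + s.
Here 1−s−f = 0.860 and s = 0.018.
u_1 = 0.170600 × 0.860 + 0.018 = 0.164716.
u_2 = 0.164716 × 0.860 + 0.018 = 0.159656.
u_3 = 0.159656 × 0.860 + 0.018 = 0.155304.
u_4 = 0.155304 × 0.860 + 0.018 = 0.151561.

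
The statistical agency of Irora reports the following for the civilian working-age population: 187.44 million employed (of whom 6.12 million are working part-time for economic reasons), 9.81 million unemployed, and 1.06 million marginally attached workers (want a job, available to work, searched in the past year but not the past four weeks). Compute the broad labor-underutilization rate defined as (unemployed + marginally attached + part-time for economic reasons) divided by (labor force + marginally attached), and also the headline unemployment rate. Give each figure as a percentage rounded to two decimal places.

Broad underutilization rate ≈ 8.57%; headline unemployment rate ≈ 4.97%.

Labor force = 187.44 + 9.81 = 197.25 million.
Numerator = 9.81 + 1.06 + 6.12 = 16.99 million.
Denominator = 197.25 + 1.06 = 198.31 million.
Broad rate = 16.99 / 198.31 = 8.57%.
Headline unemployment rate = 9.81 / 197.25 = 4.97%.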